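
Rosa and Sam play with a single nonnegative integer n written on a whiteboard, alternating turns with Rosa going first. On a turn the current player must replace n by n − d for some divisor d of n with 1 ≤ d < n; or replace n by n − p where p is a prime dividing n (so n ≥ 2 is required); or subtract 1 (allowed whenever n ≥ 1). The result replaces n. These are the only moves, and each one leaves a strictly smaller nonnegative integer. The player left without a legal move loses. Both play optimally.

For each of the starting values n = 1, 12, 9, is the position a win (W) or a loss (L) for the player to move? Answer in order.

Use the standard recursion: the mover loses at a terminal position; elsewhere, the mover wins exactly when some move hands the opponent an L position.
n=0: no move → L
n=1: W (go to 0, an L position)
n=2: W (go to 0, an L position)
n=3: W (go to 0, an L position)
n=4: L (options 2(W), 3(W) are all W)
n=5: W (go to 0, an L position)
n=6: W (go to 4, an L position)
n=7: W (go to 0, an L position)
n=8: W (go to 4, an L position)
n=9: L (options 6(W), 8(W) are all W)
n=10: W (go to 9, an L position)
n=11: W (go to 0, an L position)
n=12: W (go to 9, an L position)

1: W, 12: W, 9: L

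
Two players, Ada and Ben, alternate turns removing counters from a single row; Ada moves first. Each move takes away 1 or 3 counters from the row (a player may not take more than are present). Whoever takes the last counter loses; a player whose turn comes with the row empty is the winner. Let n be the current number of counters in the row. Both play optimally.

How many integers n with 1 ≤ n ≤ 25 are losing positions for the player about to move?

13

Use the standard recursion: the mover wins at a terminal position; elsewhere, the mover wins exactly when some move hands the opponent an L position.
n=0: no move; the opponent has just taken the last counter and therefore loses → W
n=1: →0(W) only, which is W, so L
n=2: →1(L), so W
n=3: →2(W), 0(W) — all W, so L
n=4: →3(L), so W
n=5: →4(W), 2(W) — all W, so L
n=6: →5(L), so W
n=7: →6(W), 4(W) — all W, so L
n=8: →7(L), so W
n=9: →8(W), 6(W) — all W, so L
n=10: →9(L), so W
n=11: →10(W), 8(W) — all W, so L
n=12: →11(L), so W
n=13: →12(W), 10(W) — all W, so L
n=14: →13(L), so W
n=15: →14(W), 12(W) — all W, so L
n=16: →15(L), so W
n=17: →16(W), 14(W) — all W, so L
n=18: →17(L), so W
n=19: →18(W), 16(W) — all W, so L
n=20: →19(L), so W
n=21: →20(W), 18(W) — all W, so L
n=22: →21(L), so W
n=23: →22(W), 20(W) — all W, so L
n=24: →23(L), so W
n=25: →24(W), 22(W) — all W, so L
L entries with 1 ≤ n ≤ 25 (the range starts at n=1): n = 1, 3, 5, 7, 9, 11, 13, 15, 17, 19, 21, 23, 25; that makes 13.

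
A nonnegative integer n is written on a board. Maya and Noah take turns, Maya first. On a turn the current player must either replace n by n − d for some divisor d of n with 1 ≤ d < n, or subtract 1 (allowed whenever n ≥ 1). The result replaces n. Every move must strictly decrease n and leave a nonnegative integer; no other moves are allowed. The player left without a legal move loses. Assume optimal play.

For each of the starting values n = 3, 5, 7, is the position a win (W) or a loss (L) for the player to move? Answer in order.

Use the standard recursion: the mover loses at a terminal position; elsewhere, the mover wins exactly when some move hands the opponent an L position.
n=0: no move → L
n=1: can move to 0, which is L ⇒ W
n=2: the only move is to 1(W), a W ⇒ L
n=3: can move to 2, which is L ⇒ W
n=4: can move to 2, which is L ⇒ W
n=5: the only move is to 4(W), a W ⇒ L
n=6: can move to 5, which is L ⇒ W
n=7: the only move is to 6(W), a W ⇒ L

3: W, 5: L, 7: L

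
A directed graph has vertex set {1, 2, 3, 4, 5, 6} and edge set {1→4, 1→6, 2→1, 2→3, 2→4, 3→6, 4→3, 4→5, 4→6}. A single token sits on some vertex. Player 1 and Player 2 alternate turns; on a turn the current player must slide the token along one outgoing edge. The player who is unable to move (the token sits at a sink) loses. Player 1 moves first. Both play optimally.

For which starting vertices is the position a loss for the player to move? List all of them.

Positions with no move are L. A position that does have a move is losing for the player to move precisely when every available move leads to a winning position for the opponent. Fill in the labels:
Every edge goes from a vertex to one that appears earlier in the order 5, 6, 3, 4, 1, 2, so processing vertices in that order labels each vertex after all of its successors.
5: no outgoing edge → L
6: no outgoing edge → L
3: →6(L), so W
4: →6(L), so W
1: →6(L), so W
2: →1(W), 4(W), 3(W) — all W, so L
The losing starting vertices are exactly the entries labelled L in this table (3 of them).

2, 5, 6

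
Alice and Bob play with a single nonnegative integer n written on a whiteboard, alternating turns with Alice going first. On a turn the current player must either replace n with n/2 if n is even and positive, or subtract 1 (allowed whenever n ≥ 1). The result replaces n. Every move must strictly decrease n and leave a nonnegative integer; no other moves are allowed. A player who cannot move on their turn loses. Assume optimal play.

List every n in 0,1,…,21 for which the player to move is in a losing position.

0, 2, 5, 7, 9, 11, 13, 15, 17, 19, 21

Build the W/L table. Terminal = L. A non-terminal position is W if it has a move to some L; otherwise it is L.
n=0: no move → L
n=1: W (go to 0, an L position)
n=2: L (sole option 1(W) is W)
n=3: W (go to 2, an L position)
n=4: W (go to 2, an L position)
n=5: L (sole option 4(W) is W)
n=6: W (go to 5, an L position)
n=7: L (sole option 6(W) is W)
n=8: W (go to 7, an L position)
n=9: L (sole option 8(W) is W)
n=10: W (go to 5, an L position)
n=11: L (sole option 10(W) is W)
n=12: W (go to 11, an L position)
n=13: L (sole option 12(W) is W)
n=14: W (go to 7, an L position)
n=15: L (sole option 14(W) is W)
n=16: W (go to 15, an L position)
n=17: L (sole option 16(W) is W)
n=18: W (go to 9, an L position)
n=19: L (sole option 18(W) is W)
n=20: W (go to 19, an L position)
n=21: L (sole option 20(W) is W)
The losing starting values of n are exactly the entries labelled L in this table (11 of them).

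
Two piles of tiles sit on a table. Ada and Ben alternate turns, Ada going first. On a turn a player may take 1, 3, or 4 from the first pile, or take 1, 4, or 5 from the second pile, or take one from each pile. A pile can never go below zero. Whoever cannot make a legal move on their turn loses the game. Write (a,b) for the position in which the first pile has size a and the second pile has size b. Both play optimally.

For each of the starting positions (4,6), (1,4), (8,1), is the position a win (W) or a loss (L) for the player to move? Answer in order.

Label each position W (a win for the player to move) or L (a loss). A position with no legal move is L; any other position is W exactly when some move reaches an L, and L when every move reaches a W.
No move ever increases a pile, so every position that can arise here has a ≤ 8 and b ≤ 6; it is enough to label the cells with 0 ≤ a ≤ 8 and 0 ≤ b ≤ 6.
Every move lowers a or b (never raises either), so fill the grid row by row in increasing a, and left to right within a row: each cell's successors are then already labelled.
      b=0  b=1  b=2  b=3  b=4  b=5  b=6
a=0:    L    W    L    W    W    W    W
a=1:    W    W    W    W    L    W    L
a=2:    L    W    L    W    W    W    W
a=3:    W    W    W    W    L    W    L
a=4:    W    L    W    L    W    W    W
a=5:    W    W    W    W    W    L    W
a=6:    W    L    W    L    W    W    W
a=7:    L    W    W    W    W    W    W
a=8:    W    W    L    W    L    W    W
Cells with no legal move (terminal, hence L): (0,0).
The remaining L cells, each justified by listing all of its moves:
(0,2): the only move is to (0,1)(W), a W ⇒ L
(1,4): moves to (0,4)(W), (1,3)(W), (1,0)(W), (0,3)(W); every one is W ⇒ L
(1,6): moves to (0,6)(W), (1,5)(W), (1,2)(W), (1,1)(W), (0,5)(W); every one is W ⇒ L
(2,0): the only move is to (1,0)(W), a W ⇒ L
(2,2): moves to (1,2)(W), (2,1)(W), (1,1)(W); every one is W ⇒ L
(3,4): moves to (2,4)(W), (0,4)(W), (3,3)(W), (3,0)(W), (2,3)(W); every one is W ⇒ L
(3,6): moves to (2,6)(W), (0,6)(W), (3,5)(W), (3,2)(W), (3,1)(W), (2,5)(W); every one is W ⇒ L
(4,1): moves to (3,1)(W), (1,1)(W), (0,1)(W), (4,0)(W), (3,0)(W); every one is W ⇒ L
(4,3): moves to (3,3)(W), (1,3)(W), (0,3)(W), (4,2)(W), (3,2)(W); every one is W ⇒ L
(5,5): moves to (4,5)(W), (2,5)(W), (1,5)(W), (5,4)(W), (5,1)(W), (5,0)(W), (4,4)(W); every one is W ⇒ L
(6,1): moves to (5,1)(W), (3,1)(W), (2,1)(W), (6,0)(W), (5,0)(W); every one is W ⇒ L
(6,3): moves to (5,3)(W), (3,3)(W), (2,3)(W), (6,2)(W), (5,2)(W); every one is W ⇒ L
(7,0): moves to (6,0)(W), (4,0)(W), (3,0)(W); every one is W ⇒ L
(8,2): moves to (7,2)(W), (5,2)(W), (4,2)(W), (8,1)(W), (7,1)(W); every one is W ⇒ L
(8,4): moves to (7,4)(W), (5,4)(W), (4,4)(W), (8,3)(W), (8,0)(W), (7,3)(W); every one is W ⇒ L
Every other cell has at least one move into one of the L cells above, so it is W.
(4,6): the move to (3,6) reaches an L cell, so W
(1,4): one of the L cells justified above, so L
(8,1): the move to (4,1) reaches an L cell, so W

(4,6): W, (1,4): L, (8,1): W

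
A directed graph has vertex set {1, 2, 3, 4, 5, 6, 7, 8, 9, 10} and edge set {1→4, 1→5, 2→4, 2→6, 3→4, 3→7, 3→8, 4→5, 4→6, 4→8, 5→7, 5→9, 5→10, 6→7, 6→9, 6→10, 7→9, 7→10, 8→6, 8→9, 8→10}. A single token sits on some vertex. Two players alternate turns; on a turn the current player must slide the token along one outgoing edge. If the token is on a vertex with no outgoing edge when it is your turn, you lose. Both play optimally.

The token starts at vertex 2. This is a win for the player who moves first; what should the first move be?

Move to 4.

Positions with no move are L. A position that does have a move is losing for the player to move precisely when every available move leads to a winning position for the opponent. Fill in the labels:
Every edge goes from a vertex to one that appears earlier in the order 10, 9, 7, 5, 6, 8, 4, 3, 2, 1, so processing vertices in that order labels each vertex after all of its successors.
10: no outgoing edge → L
9: no outgoing edge → L
7: can move to 9, which is L ⇒ W
5: can move to 9, which is L ⇒ W
6: can move to 9, which is L ⇒ W
8: can move to 9, which is L ⇒ W
4: moves to 8(W), 6(W), 5(W); every one is W ⇒ L
3: can move to 4, which is L ⇒ W
2: can move to 4, which is L ⇒ W
1: can move to 4, which is L ⇒ W
From 2, the L positions reachable in one move are: 4.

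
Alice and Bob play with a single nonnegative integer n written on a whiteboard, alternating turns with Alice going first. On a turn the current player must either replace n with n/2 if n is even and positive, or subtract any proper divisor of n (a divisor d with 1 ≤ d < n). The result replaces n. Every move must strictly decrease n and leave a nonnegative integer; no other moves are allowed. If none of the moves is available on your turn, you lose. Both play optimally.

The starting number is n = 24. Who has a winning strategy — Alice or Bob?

Positions with no move are L. A position that does have a move is losing for the player to move precisely when every available move leads to a winning position for the opponent. Fill in the labels:
n=0: no move → L
n=1: no move → L
n=2: W (go to 1, an L position)
n=3: L (sole option 2(W) is W)
n=4: W (go to 3, an L position)
n=5: L (sole option 4(W) is W)
n=6: W (go to 3, an L position)
n=7: L (sole option 6(W) is W)
n=8: W (go to 7, an L position)
n=9: L (options 6(W), 8(W) are all W)
n=10: W (go to 5, an L position)
n=11: L (sole option 10(W) is W)
n=12: W (go to 9, an L position)
n=13: L (sole option 12(W) is W)
n=14: W (go to 7, an L position)
n=15: L (options 10(W), 12(W), 14(W) are all W)
n=16: W (go to 15, an L position)
n=17: L (sole option 16(W) is W)
n=18: W (go to 9, an L position)
n=19: L (sole option 18(W) is W)
n=20: W (go to 15, an L position)
n=21: L (options 14(W), 18(W), 20(W) are all W)
n=22: W (go to 11, an L position)
n=23: L (sole option 22(W) is W)
n=24: W (go to 21, an L position)
The starting position 24 is W: Alice should move to 21, handing over an L position.

Alice wins.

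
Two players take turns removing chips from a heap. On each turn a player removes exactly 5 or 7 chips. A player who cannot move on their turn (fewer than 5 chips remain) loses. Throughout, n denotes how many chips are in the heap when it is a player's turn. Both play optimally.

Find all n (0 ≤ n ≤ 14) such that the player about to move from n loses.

Classify positions by backward induction: terminal positions (no move available) are L. From any other position, the mover wins iff some move reaches an L.
n=0: no move → L
n=1: no move → L
n=2: no move → L
n=3: no move → L
n=4: no move → L
n=5: →0(L), so W
n=6: →1(L), so W
n=7: →2(L), so W
n=8: →3(L), so W
n=9: →4(L), so W
n=10: →3(L), so W
n=11: →4(L), so W
n=12: →7(W), 5(W) — all W, so L
n=13: →8(W), 6(W) — all W, so L
n=14: →9(W), 7(W) — all W, so L
Reading off the rows marked L gives the requested list; there are 8 such values of n.

0, 1, 2, 3, 4, 12, 13, 14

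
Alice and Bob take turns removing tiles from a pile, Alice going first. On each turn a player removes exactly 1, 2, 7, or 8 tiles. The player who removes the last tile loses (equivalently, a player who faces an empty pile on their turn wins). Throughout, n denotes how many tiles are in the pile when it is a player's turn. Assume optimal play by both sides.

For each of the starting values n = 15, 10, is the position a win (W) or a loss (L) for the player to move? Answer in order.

15: W, 10: L

Compute win/loss labels from the base case upward. A position with no move is W. Any other position is W if it can reach an L in one move, else L.
n=0: no move; the opponent has just taken the last tile and therefore loses → W
n=1: only reaches 0(W), which is W → L
n=2: reaches L-position 1 → W
n=3: reaches L-position 1 → W
n=4: only reaches 3(W), 2(W), all W → L
n=5: reaches L-position 4 → W
n=6: reaches L-position 4 → W
n=7: only reaches 6(W), 5(W), 0(W), all W → L
n=8: reaches L-position 7 → W
n=9: reaches L-position 7 → W
n=10: only reaches 9(W), 8(W), 3(W), 2(W), all W → L
n=11: reaches L-position 10 → W
n=12: reaches L-position 10 → W
n=13: only reaches 12(W), 11(W), 6(W), 5(W), all W → L
n=14: reaches L-position 13 → W
n=15: reaches L-position 13 → W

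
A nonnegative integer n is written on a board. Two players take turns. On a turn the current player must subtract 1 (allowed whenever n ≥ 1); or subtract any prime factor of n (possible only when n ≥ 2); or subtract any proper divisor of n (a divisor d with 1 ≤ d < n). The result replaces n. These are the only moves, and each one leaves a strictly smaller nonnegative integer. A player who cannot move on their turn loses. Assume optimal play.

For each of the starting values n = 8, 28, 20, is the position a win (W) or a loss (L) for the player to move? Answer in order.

8: W, 28: W, 20: L

Build the W/L table. Terminal = L. A non-terminal position is W if it has a move to some L; otherwise it is L.
n=0: no move → L
n=1: reaches L-position 0 → W
n=2: reaches L-position 0 → W
n=3: reaches L-position 0 → W
n=4: only reaches 2(W), 3(W), all W → L
n=5: reaches L-position 0 → W
n=6: reaches L-position 4 → W
n=7: reaches L-position 0 → W
n=8: reaches L-position 4 → W
n=9: only reaches 6(W), 8(W), all W → L
n=10: reaches L-position 9 → W
n=11: reaches L-position 0 → W
n=12: reaches L-position 9 → W
n=13: reaches L-position 0 → W
n=14: only reaches 7(W), 12(W), 13(W), all W → L
n=15: reaches L-position 14 → W
n=16: reaches L-position 14 → W
n=17: reaches L-position 0 → W
n=18: reaches L-position 9 → W
n=19: reaches L-position 0 → W
n=20: only reaches 10(W), 15(W), 16(W), 18(W), 19(W), all W → L
n=21: reaches L-position 14 → W
n=22: reaches L-position 20 → W
n=23: reaches L-position 0 → W
n=24: reaches L-position 20 → W
n=25: reaches L-position 20 → W
n=26: only reaches 13(W), 24(W), 25(W), all W → L
n=27: reaches L-position 26 → W
n=28: reaches L-position 14 → W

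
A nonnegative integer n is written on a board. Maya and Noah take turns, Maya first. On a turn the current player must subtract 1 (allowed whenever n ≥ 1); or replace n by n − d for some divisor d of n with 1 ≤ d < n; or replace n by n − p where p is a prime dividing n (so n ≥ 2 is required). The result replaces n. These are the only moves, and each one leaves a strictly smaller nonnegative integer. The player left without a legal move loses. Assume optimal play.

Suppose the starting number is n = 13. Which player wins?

Maya wins.

Work bottom-up. With no move the player to move loses. Otherwise the position is W if at least one move leads to an L position for the opponent, and L if every move leads to a W.
n=0: no move → L
n=1: →0(L), so W
n=2: →0(L), so W
n=3: →0(L), so W
n=4: →2(W), 3(W) — all W, so L
n=5: →0(L), so W
n=6: →4(L), so W
n=7: →0(L), so W
n=8: →4(L), so W
n=9: →6(W), 8(W) — all W, so L
n=10: →9(L), so W
n=11: →0(L), so W
n=12: →9(L), so W
n=13: →0(L), so W
The starting position 13 is W: Maya should move to 0, handing over an L position.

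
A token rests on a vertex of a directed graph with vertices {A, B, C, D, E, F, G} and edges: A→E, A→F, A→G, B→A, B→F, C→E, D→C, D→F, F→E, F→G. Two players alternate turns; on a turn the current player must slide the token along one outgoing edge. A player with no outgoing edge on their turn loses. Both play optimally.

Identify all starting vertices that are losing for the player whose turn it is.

B, D, E, G

Build the W/L table. Terminal = L. A non-terminal position is W if it has a move to some L; otherwise it is L.
Every edge goes from a vertex to one that appears earlier in the order E, G, F, A, B, C, D, so processing vertices in that order labels each vertex after all of its successors.
E: no outgoing edge → L
G: no outgoing edge → L
F: reaches L-position G → W
A: reaches L-position G → W
B: only reaches A(W), F(W), all W → L
C: reaches L-position E → W
D: only reaches C(W), F(W), all W → L
The losing starting vertices are exactly the entries labelled L in this table (4 of them).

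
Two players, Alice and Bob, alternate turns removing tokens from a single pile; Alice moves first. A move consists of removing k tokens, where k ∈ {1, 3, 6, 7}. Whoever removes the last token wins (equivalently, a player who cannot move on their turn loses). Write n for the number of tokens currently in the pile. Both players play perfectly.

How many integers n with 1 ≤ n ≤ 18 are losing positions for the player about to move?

5

Classify positions by backward induction: terminal positions (no move available) are L. From any other position, the mover wins iff some move reaches an L.
n=0: no move → L
n=1: reaches L-position 0 → W
n=2: only reaches 1(W), which is W → L
n=3: reaches L-position 2 → W
n=4: only reaches 3(W), 1(W), all W → L
n=5: reaches L-position 4 → W
n=6: reaches L-position 0 → W
n=7: reaches L-position 4 → W
n=8: reaches L-position 2 → W
n=9: reaches L-position 2 → W
n=10: reaches L-position 4 → W
n=11: reaches L-position 4 → W
n=12: only reaches 11(W), 9(W), 6(W), 5(W), all W → L
n=13: reaches L-position 12 → W
n=14: only reaches 13(W), 11(W), 8(W), 7(W), all W → L
n=15: reaches L-position 14 → W
n=16: only reaches 15(W), 13(W), 10(W), 9(W), all W → L
n=17: reaches L-position 16 → W
n=18: reaches L-position 12 → W
L entries with 1 ≤ n ≤ 18 (n=0 is outside the asked range and is not counted): n = 2, 4, 12, 14, 16; that makes 5.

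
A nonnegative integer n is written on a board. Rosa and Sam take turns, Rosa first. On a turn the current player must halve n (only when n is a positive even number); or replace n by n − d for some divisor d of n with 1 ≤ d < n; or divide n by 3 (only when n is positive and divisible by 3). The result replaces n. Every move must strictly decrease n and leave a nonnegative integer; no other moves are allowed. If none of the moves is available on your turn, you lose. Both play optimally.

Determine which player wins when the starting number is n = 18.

Rosa wins.

Work bottom-up. With no move the player to move loses. Otherwise the position is W if at least one move leads to an L position for the opponent, and L if every move leads to a W.
n=0: no move → L
n=1: no move → L
n=2: reaches L-position 1 → W
n=3: reaches L-position 1 → W
n=4: only reaches 2(W), 3(W), all W → L
n=5: reaches L-position 4 → W
n=6: reaches L-position 4 → W
n=7: only reaches 6(W), which is W → L
n=8: reaches L-position 4 → W
n=9: only reaches 3(W), 6(W), 8(W), all W → L
n=10: reaches L-position 9 → W
n=11: only reaches 10(W), which is W → L
n=12: reaches L-position 4 → W
n=13: only reaches 12(W), which is W → L
n=14: reaches L-position 7 → W
n=15: only reaches 5(W), 10(W), 12(W), 14(W), all W → L
n=16: reaches L-position 15 → W
n=17: only reaches 16(W), which is W → L
n=18: reaches L-position 9 → W
From 18 Rosa can move to 9, reaching an L position.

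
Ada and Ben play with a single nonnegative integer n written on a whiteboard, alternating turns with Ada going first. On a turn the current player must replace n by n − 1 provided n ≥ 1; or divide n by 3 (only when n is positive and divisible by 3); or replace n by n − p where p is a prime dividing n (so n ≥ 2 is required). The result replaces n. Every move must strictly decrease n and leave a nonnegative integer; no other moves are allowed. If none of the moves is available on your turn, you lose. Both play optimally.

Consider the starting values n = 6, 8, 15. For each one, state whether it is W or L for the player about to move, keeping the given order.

Use the standard recursion: the mover loses at a terminal position; elsewhere, the mover wins exactly when some move hands the opponent an L position.
n=0: no move → L
n=1: →0(L), so W
n=2: →0(L), so W
n=3: →0(L), so W
n=4: →2(W), 3(W) — all W, so L
n=5: →0(L), so W
n=6: →4(L), so W
n=7: →0(L), so W
n=8: →6(W), 7(W) — all W, so L
n=9: →8(L), so W
n=10: →8(L), so W
n=11: →0(L), so W
n=12: →4(L), so W
n=13: →0(L), so W
n=14: →7(W), 12(W), 13(W) — all W, so L
n=15: →14(L), so W

6: W, 8: L, 15: W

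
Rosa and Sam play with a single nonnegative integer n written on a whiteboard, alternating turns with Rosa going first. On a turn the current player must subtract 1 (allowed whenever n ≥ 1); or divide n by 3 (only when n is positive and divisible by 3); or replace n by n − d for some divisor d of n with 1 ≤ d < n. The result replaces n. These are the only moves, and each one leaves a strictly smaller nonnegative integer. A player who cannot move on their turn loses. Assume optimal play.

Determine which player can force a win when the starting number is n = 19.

Compute win/loss labels from the base case upward. A position with no move is L. Any other position is W if it can reach an L in one move, else L.
n=0: no move → L
n=1: reaches L-position 0 → W
n=2: only reaches 1(W), which is W → L
n=3: reaches L-position 2 → W
n=4: reaches L-position 2 → W
n=5: only reaches 4(W), which is W → L
n=6: reaches L-position 2 → W
n=7: only reaches 6(W), which is W → L
n=8: reaches L-position 7 → W
n=9: only reaches 3(W), 6(W), 8(W), all W → L
n=10: reaches L-position 5 → W
n=11: only reaches 10(W), which is W → L
n=12: reaches L-position 9 → W
n=13: only reaches 12(W), which is W → L
n=14: reaches L-position 7 → W
n=15: reaches L-position 5 → W
n=16: only reaches 8(W), 12(W), 14(W), 15(W), all W → L
n=17: reaches L-position 16 → W
n=18: reaches L-position 9 → W
n=19: only reaches 18(W), which is W → L
Every move from 19 reaches a W position, so the mover loses.

Sam wins.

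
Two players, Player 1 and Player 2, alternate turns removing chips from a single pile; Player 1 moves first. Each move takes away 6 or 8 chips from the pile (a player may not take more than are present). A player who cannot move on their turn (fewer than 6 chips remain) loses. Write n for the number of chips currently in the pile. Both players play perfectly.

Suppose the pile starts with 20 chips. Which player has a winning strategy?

Player 1 wins.

Build the W/L table. Terminal = L. A non-terminal position is W if it has a move to some L; otherwise it is L.
n=0: no move → L
n=1: no move → L
n=2: no move → L
n=3: no move → L
n=4: no move → L
n=5: no move → L
n=6: →0(L), so W
n=7: →1(L), so W
n=8: →2(L), so W
n=9: →3(L), so W
n=10: →4(L), so W
n=11: →5(L), so W
n=12: →4(L), so W
n=13: →5(L), so W
n=14: →8(W), 6(W) — all W, so L
n=15: →9(W), 7(W) — all W, so L
n=16: →10(W), 8(W) — all W, so L
n=17: →11(W), 9(W) — all W, so L
n=18: →12(W), 10(W) — all W, so L
n=19: →13(W), 11(W) — all W, so L
n=20: →14(L), so W
The starting position 20 is W: Player 1 should remove 6, leaving 14, handing over an L position.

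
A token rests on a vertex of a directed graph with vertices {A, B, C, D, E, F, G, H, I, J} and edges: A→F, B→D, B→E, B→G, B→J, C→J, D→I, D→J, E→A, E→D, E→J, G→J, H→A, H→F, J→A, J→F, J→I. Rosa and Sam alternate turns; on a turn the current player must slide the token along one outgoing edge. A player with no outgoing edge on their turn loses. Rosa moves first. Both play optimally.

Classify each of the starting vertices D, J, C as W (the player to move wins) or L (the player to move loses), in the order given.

Positions with no move are L. A position that does have a move is losing for the player to move precisely when every available move leads to a winning position for the opponent. Fill in the labels:
Every edge goes from a vertex to one that appears earlier in the order I, F, A, J, D, E, G, B, C, H, so processing vertices in that order labels each vertex after all of its successors.
I: no outgoing edge → L
F: no outgoing edge → L
A: W (go to F, an L position)
J: W (go to F, an L position)
D: W (go to I, an L position)
E: L (options D(W), J(W), A(W) are all W)
G: L (sole option J(W) is W)
B: W (go to G, an L position)
C: L (sole option J(W) is W)
H: W (go to F, an L position)

D: W, J: W, C: L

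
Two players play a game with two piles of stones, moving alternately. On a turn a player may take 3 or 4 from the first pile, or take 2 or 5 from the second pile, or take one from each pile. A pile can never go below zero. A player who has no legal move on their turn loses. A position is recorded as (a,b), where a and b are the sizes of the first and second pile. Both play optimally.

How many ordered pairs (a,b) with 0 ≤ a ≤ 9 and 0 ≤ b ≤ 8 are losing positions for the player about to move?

Work bottom-up. With no move the player to move loses. Otherwise the position is W if at least one move leads to an L position for the opponent, and L if every move leads to a W.
Every move lowers a or b (never raises either), so fill the grid row by row in increasing a, and left to right within a row: each cell's successors are then already labelled.
      b=0  b=1  b=2  b=3  b=4  b=5  b=6  b=7  b=8
a=0:    L    L    W    W    L    W    W    L    L
a=1:    L    W    W    L    L    W    W    L    W
a=2:    L    W    W    L    W    W    L    L    W
a=3:    W    W    L    L    W    W    L    W    W
a=4:    W    W    L    W    W    L    L    W    W
a=5:    W    L    L    W    W    L    W    W    L
a=6:    W    L    W    W    L    L    W    W    L
a=7:    L    L    W    W    L    W    W    L    L
a=8:    L    W    W    L    L    W    W    L    W
a=9:    L    W    W    L    W    W    L    L    W
Cells with no legal move (terminal, hence L): (0,0), (0,1), (1,0), (2,0).
The remaining L cells, each justified by listing all of its moves:
(0,4): L (sole option (0,2)(W) is W)
(0,7): L (options (0,5)(W), (0,2)(W) are all W)
(0,8): L (options (0,6)(W), (0,3)(W) are all W)
(1,3): L (options (1,1)(W), (0,2)(W) are all W)
(1,4): L (options (1,2)(W), (0,3)(W) are all W)
(1,7): L (options (1,5)(W), (1,2)(W), (0,6)(W) are all W)
(2,3): L (options (2,1)(W), (1,2)(W) are all W)
(2,6): L (options (2,4)(W), (2,1)(W), (1,5)(W) are all W)
(2,7): L (options (2,5)(W), (2,2)(W), (1,6)(W) are all W)
(3,2): L (options (0,2)(W), (3,0)(W), (2,1)(W) are all W)
(3,3): L (options (0,3)(W), (3,1)(W), (2,2)(W) are all W)
(3,6): L (options (0,6)(W), (3,4)(W), (3,1)(W), (2,5)(W) are all W)
(4,2): L (options (1,2)(W), (0,2)(W), (4,0)(W), (3,1)(W) are all W)
(4,5): L (options (1,5)(W), (0,5)(W), (4,3)(W), (4,0)(W), (3,4)(W) are all W)
(4,6): L (options (1,6)(W), (0,6)(W), (4,4)(W), (4,1)(W), (3,5)(W) are all W)
(5,1): L (options (2,1)(W), (1,1)(W), (4,0)(W) are all W)
(5,2): L (options (2,2)(W), (1,2)(W), (5,0)(W), (4,1)(W) are all W)
(5,5): L (options (2,5)(W), (1,5)(W), (5,3)(W), (5,0)(W), (4,4)(W) are all W)
(5,8): L (options (2,8)(W), (1,8)(W), (5,6)(W), (5,3)(W), (4,7)(W) are all W)
(6,1): L (options (3,1)(W), (2,1)(W), (5,0)(W) are all W)
(6,4): L (options (3,4)(W), (2,4)(W), (6,2)(W), (5,3)(W) are all W)
(6,5): L (options (3,5)(W), (2,5)(W), (6,3)(W), (6,0)(W), (5,4)(W) are all W)
(6,8): L (options (3,8)(W), (2,8)(W), (6,6)(W), (6,3)(W), (5,7)(W) are all W)
(7,0): L (options (4,0)(W), (3,0)(W) are all W)
(7,1): L (options (4,1)(W), (3,1)(W), (6,0)(W) are all W)
(7,4): L (options (4,4)(W), (3,4)(W), (7,2)(W), (6,3)(W) are all W)
(7,7): L (options (4,7)(W), (3,7)(W), (7,5)(W), (7,2)(W), (6,6)(W) are all W)
(7,8): L (options (4,8)(W), (3,8)(W), (7,6)(W), (7,3)(W), (6,7)(W) are all W)
(8,0): L (options (5,0)(W), (4,0)(W) are all W)
(8,3): L (options (5,3)(W), (4,3)(W), (8,1)(W), (7,2)(W) are all W)
(8,4): L (options (5,4)(W), (4,4)(W), (8,2)(W), (7,3)(W) are all W)
(8,7): L (options (5,7)(W), (4,7)(W), (8,5)(W), (8,2)(W), (7,6)(W) are all W)
(9,0): L (options (6,0)(W), (5,0)(W) are all W)
(9,3): L (options (6,3)(W), (5,3)(W), (9,1)(W), (8,2)(W) are all W)
(9,6): L (options (6,6)(W), (5,6)(W), (9,4)(W), (9,1)(W), (8,5)(W) are all W)
(9,7): L (options (6,7)(W), (5,7)(W), (9,5)(W), (9,2)(W), (8,6)(W) are all W)
Every other cell has at least one move into one of the L cells above, so it is W.
L cells per row: a=0: 5, a=1: 4, a=2: 4, a=3: 3, a=4: 3, a=5: 4, a=6: 4, a=7: 5, a=8: 4, a=9: 4; total 40.

40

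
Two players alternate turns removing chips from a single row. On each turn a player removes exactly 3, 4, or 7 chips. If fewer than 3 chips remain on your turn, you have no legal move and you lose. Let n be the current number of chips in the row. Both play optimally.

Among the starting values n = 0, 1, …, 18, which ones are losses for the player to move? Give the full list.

Compute win/loss labels from the base case upward. A position with no move is L. Any other position is W if it can reach an L in one move, else L.
n=0: no move → L
n=1: no move → L
n=2: no move → L
n=3: →0(L), so W
n=4: →1(L), so W
n=5: →2(L), so W
n=6: →2(L), so W
n=7: →0(L), so W
n=8: →1(L), so W
n=9: →2(L), so W
n=10: →7(W), 6(W), 3(W) — all W, so L
n=11: →8(W), 7(W), 4(W) — all W, so L
n=12: →9(W), 8(W), 5(W) — all W, so L
n=13: →10(L), so W
n=14: →11(L), so W
n=15: →12(L), so W
n=16: →12(L), so W
n=17: →10(L), so W
n=18: →11(L), so W
Reading off the rows marked L gives the requested list; there are 6 such values of n.

0, 1, 2, 10, 11, 12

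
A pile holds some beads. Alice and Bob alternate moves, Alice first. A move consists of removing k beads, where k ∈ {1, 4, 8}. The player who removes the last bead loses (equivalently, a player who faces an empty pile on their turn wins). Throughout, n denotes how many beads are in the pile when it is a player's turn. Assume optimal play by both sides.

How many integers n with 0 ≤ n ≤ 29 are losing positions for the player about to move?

10

Label each position W (a win for the player to move) or L (a loss). A position with no legal move is W; any other position is W exactly when some move reaches an L, and L when every move reaches a W.
n=0: no move; the opponent has just taken the last bead and therefore loses → W
n=1: →0(W) only, which is W, so L
n=2: →1(L), so W
n=3: →2(W) only, which is W, so L
n=4: →3(L), so W
n=5: →1(L), so W
n=6: →5(W), 2(W) — all W, so L
n=7: →6(L), so W
n=8: →7(W), 4(W), 0(W) — all W, so L
n=9: →8(L), so W
n=10: →6(L), so W
n=11: →3(L), so W
n=12: →8(L), so W
n=13: →12(W), 9(W), 5(W) — all W, so L
n=14: →13(L), so W
n=15: →14(W), 11(W), 7(W) — all W, so L
n=16: →15(L), so W
n=17: →13(L), so W
n=18: →17(W), 14(W), 10(W) — all W, so L
n=19: →18(L), so W
n=20: →19(W), 16(W), 12(W) — all W, so L
n=21: →20(L), so W
n=22: →18(L), so W
n=23: →15(L), so W
n=24: →20(L), so W
n=25: →24(W), 21(W), 17(W) — all W, so L
n=26: →25(L), so W
n=27: →26(W), 23(W), 19(W) — all W, so L
n=28: →27(L), so W
n=29: →25(L), so W
L entries with 0 ≤ n ≤ 29: n = 1, 3, 6, 8, 13, 15, 18, 20, 25, 27; that makes 10.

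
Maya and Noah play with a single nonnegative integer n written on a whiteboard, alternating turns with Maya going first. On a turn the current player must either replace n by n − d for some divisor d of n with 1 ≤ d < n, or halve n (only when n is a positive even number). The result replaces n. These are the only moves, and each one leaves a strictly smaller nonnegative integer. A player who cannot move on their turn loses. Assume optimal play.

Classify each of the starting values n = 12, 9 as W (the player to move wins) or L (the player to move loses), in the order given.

Label each position W (a win for the player to move) or L (a loss). A position with no legal move is L; any other position is W exactly when some move reaches an L, and L when every move reaches a W.
n=0: no move → L
n=1: no move → L
n=2: W (go to 1, an L position)
n=3: L (sole option 2(W) is W)
n=4: W (go to 3, an L position)
n=5: L (sole option 4(W) is W)
n=6: W (go to 3, an L position)
n=7: L (sole option 6(W) is W)
n=8: W (go to 7, an L position)
n=9: L (options 6(W), 8(W) are all W)
n=10: W (go to 5, an L position)
n=11: L (sole option 10(W) is W)
n=12: W (go to 9, an L position)

12: W, 9: L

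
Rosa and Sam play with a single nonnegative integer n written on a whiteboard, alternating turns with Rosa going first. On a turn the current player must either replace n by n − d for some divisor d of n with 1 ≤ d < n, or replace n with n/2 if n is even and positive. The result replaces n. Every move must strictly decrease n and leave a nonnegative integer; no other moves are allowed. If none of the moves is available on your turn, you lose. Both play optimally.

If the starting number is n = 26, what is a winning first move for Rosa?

Work bottom-up. With no move the player to move loses. Otherwise the position is W if at least one move leads to an L position for the opponent, and L if every move leads to a W.
n=0: no move → L
n=1: no move → L
n=2: can move to 1, which is L ⇒ W
n=3: the only move is to 2(W), a W ⇒ L
n=4: can move to 3, which is L ⇒ W
n=5: the only move is to 4(W), a W ⇒ L
n=6: can move to 3, which is L ⇒ W
n=7: the only move is to 6(W), a W ⇒ L
n=8: can move to 7, which is L ⇒ W
n=9: moves to 6(W), 8(W); every one is W ⇒ L
n=10: can move to 5, which is L ⇒ W
n=11: the only move is to 10(W), a W ⇒ L
n=12: can move to 9, which is L ⇒ W
n=13: the only move is to 12(W), a W ⇒ L
n=14: can move to 7, which is L ⇒ W
n=15: moves to 10(W), 12(W), 14(W); every one is W ⇒ L
n=16: can move to 15, which is L ⇒ W
n=17: the only move is to 16(W), a W ⇒ L
n=18: can move to 9, which is L ⇒ W
n=19: the only move is to 18(W), a W ⇒ L
n=20: can move to 15, which is L ⇒ W
n=21: moves to 14(W), 18(W), 20(W); every one is W ⇒ L
n=22: can move to 11, which is L ⇒ W
n=23: the only move is to 22(W), a W ⇒ L
n=24: can move to 21, which is L ⇒ W
n=25: moves to 20(W), 24(W); every one is W ⇒ L
n=26: can move to 13, which is L ⇒ W
From 26, the L positions reachable in one move are: 13, 25. Any move reaching one of these is winning.

Move to 13.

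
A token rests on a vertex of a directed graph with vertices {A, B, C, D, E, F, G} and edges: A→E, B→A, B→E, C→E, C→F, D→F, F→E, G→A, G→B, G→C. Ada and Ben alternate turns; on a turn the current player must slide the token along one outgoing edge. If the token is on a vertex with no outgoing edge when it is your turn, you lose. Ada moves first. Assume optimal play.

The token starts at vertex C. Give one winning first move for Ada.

Compute win/loss labels from the base case upward. A position with no move is L. Any other position is W if it can reach an L in one move, else L.
Every edge goes from a vertex to one that appears earlier in the order E, F, C, D, A, B, G, so processing vertices in that order labels each vertex after all of its successors.
E: no outgoing edge → L
F: W (go to E, an L position)
C: W (go to E, an L position)
D: L (sole option F(W) is W)
A: W (go to E, an L position)
B: W (go to E, an L position)
G: L (options B(W), A(W), C(W) are all W)
From C, the L positions reachable in one move are: E.

Move to E.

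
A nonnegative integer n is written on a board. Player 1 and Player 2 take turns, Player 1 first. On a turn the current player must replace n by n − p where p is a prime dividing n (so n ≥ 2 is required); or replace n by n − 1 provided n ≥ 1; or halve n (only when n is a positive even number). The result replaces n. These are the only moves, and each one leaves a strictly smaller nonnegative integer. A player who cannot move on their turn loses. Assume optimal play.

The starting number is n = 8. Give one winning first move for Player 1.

Work bottom-up. With no move the player to move loses. Otherwise the position is W if at least one move leads to an L position for the opponent, and L if every move leads to a W.
n=0: no move → L
n=1: →0(L), so W
n=2: →0(L), so W
n=3: →0(L), so W
n=4: →2(W), 3(W) — all W, so L
n=5: →0(L), so W
n=6: →4(L), so W
n=7: →0(L), so W
n=8: →4(L), so W
From 8, the L positions reachable in one move are: 4.

Move to 4.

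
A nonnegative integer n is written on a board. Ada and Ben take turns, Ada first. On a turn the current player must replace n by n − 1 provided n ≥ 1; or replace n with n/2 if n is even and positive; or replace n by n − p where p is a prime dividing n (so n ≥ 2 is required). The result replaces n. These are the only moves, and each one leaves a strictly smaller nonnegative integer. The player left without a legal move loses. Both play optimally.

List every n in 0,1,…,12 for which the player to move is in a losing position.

0, 4, 9

Classify positions by backward induction: terminal positions (no move available) are L. From any other position, the mover wins iff some move reaches an L.
n=0: no move → L
n=1: can move to 0, which is L ⇒ W
n=2: can move to 0, which is L ⇒ W
n=3: can move to 0, which is L ⇒ W
n=4: moves to 2(W), 3(W); every one is W ⇒ L
n=5: can move to 0, which is L ⇒ W
n=6: can move to 4, which is L ⇒ W
n=7: can move to 0, which is L ⇒ W
n=8: can move to 4, which is L ⇒ W
n=9: moves to 6(W), 8(W); every one is W ⇒ L
n=10: can move to 9, which is L ⇒ W
n=11: can move to 0, which is L ⇒ W
n=12: can move to 9, which is L ⇒ W
The losing starting values of n are exactly the entries labelled L in this table (3 of them).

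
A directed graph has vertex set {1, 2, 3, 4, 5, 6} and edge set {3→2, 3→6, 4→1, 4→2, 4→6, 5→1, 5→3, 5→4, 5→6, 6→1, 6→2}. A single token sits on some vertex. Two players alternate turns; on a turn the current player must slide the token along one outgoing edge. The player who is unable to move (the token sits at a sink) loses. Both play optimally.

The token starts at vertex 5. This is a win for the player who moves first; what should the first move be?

Compute win/loss labels from the base case upward. A position with no move is L. Any other position is W if it can reach an L in one move, else L.
Every edge goes from a vertex to one that appears earlier in the order 1, 2, 6, 3, 4, 5, so processing vertices in that order labels each vertex after all of its successors.
1: no outgoing edge → L
2: no outgoing edge → L
6: →2(L), so W
3: →2(L), so W
4: →2(L), so W
5: →1(L), so W
From 5, the L positions reachable in one move are: 1.

Move to 1.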